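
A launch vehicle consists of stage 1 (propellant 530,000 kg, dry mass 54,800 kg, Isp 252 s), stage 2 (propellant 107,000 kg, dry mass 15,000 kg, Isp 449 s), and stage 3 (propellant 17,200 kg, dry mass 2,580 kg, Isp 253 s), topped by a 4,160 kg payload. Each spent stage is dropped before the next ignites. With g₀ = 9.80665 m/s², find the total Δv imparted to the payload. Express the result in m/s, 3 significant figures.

Ignition mass of stage 1 = 530,000+54,800 + 107,000+15,000 + 17,200+2,580 + 4,160 = 730,740 kg.
Stage 1: m₀ = 730,740 kg, m_f = 730,740 − 530,000 = 200,740 kg; Δv = 252×9.80665×ln(3.64) = 2471.3×1.2920 ≈ 3193 m/s.
Stage 2: m₀ = 145,940 kg, m_f = 145,940 − 107,000 = 38,940 kg; Δv = 449×9.80665×ln(3.748) = 4403.2×1.3212 ≈ 5817 m/s.
Stage 3: m₀ = 23,940 kg, m_f = 23,940 − 17,200 = 6,740 kg; Δv = 253×9.80665×ln(3.552) = 2481.1×1.2675 ≈ 3145 m/s.
Total Δv = 3193 + 5817 + 3145 = 12155 m/s.

Δv ≈ 12200 m/s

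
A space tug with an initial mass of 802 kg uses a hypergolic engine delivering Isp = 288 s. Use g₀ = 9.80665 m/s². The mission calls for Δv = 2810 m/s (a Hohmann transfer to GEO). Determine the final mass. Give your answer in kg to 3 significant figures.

v_e = Isp · g₀ = 288 × 9.80665 = 2824.3 m/s.
m₀/m_f = exp(Δv / v_e) = exp(2810 / 2824.3) = exp(0.9949) = 2.7045.
m_f = m₀ / 2.7045 = 802 / 2.7045 = 296.543 kg.

final mass ≈ 297 kg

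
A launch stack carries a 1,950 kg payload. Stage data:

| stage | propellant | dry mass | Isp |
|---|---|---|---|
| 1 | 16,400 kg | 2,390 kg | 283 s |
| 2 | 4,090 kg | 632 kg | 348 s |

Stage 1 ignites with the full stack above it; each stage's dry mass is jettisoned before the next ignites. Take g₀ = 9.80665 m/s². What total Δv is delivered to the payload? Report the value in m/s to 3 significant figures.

Δv ≈ 6110 m/s

Ignition mass of stage 1 = 16,400+2,390 + 4,090+632 + 1,950 = 25,462 kg.
Stage 1: m₀ = 25,462 kg, m_f = 25,462 − 16,400 = 9,062 kg; Δv = 283×9.80665×ln(2.81) = 2775.3×1.0331 ≈ 2867 m/s.
Stage 2: m₀ = 6,672 kg, m_f = 6,672 − 4,090 = 2,582 kg; Δv = 348×9.80665×ln(2.584) = 3412.7×0.9494 ≈ 3240 m/s.
Total Δv = 2867 + 3240 = 6107 m/s.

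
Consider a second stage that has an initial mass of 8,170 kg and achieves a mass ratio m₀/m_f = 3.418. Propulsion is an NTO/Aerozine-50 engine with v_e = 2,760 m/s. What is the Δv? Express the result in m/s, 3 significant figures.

Δv = v_e · ln(3.418) = 2760.0 × 1.2291 ≈ 3392.2 m/s.

Δv ≈ 3390 m/s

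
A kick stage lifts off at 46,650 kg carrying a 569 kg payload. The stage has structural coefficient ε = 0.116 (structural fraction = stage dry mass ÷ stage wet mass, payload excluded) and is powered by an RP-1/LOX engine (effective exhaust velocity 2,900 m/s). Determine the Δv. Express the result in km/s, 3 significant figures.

Stage wet mass = m₀ − payload = 46,650 − 569 = 46,081 kg.
Stage dry mass = ε × stage wet mass = 0.116 × 46,081 = 5,345.4 kg.
Burnout mass m_f = stage dry + payload = 5,345.4 + 569 = 5,914.4 kg.
Δv = v_e · ln(46,650/5,914.4) = 2900.0 × ln(7.888) = 2900.0 × 2.0653 ≈ 5989 m/s.

Δv ≈ 5.99 km/s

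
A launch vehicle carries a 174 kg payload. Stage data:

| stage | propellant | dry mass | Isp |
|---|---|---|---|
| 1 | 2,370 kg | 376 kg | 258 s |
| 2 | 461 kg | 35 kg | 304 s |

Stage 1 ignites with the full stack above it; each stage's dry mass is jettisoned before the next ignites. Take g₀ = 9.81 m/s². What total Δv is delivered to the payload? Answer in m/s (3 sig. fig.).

Δv ≈ 6470 m/s

Ignition mass of stage 1 = 2,370+376 + 461+35 + 174 = 3,416 kg.
Stage 1: m₀ = 3,416 kg, m_f = 3,416 − 2,370 = 1,046 kg; Δv = 258×9.81×ln(3.266) = 2531.0×1.1835 ≈ 2995 m/s.
Stage 2: m₀ = 670 kg, m_f = 670 − 461 = 209 kg; Δv = 304×9.81×ln(3.206) = 2982.2×1.1649 ≈ 3474 m/s.
Total Δv = 2995 + 3474 = 6469 m/s.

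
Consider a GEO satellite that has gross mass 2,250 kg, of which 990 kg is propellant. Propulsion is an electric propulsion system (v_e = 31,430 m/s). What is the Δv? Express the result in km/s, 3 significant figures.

Δv ≈ 18.2 km/s

m_f = m₀ − m_prop = 2,250 − 990 = 1,260 kg.
Δv = v_e · ln(m₀/m_f) = 31430.0 × ln(1.786) = 31430.0 × 0.5798 ≈ 18223.7 m/s.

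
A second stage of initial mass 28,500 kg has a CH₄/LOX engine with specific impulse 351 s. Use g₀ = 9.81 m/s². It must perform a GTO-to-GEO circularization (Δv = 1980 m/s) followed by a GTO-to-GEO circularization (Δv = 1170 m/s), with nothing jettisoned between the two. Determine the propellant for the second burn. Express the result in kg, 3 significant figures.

propellant for the second burn ≈ 4620 kg

v_e = Isp · g₀ = 351 × 9.81 = 3443.3 m/s.
After the first burn: m = 28500 × exp(−1980/3443.3) = 28500 × 0.56269 = 16,036.7 kg.
After the second burn: m = 16,036.7 × exp(−1170/3443.3) = 16,036.7 × 0.71192 = 11,416.8 kg.
Second-burn propellant = 16,036.7 − 11,416.8 = 4,619.9 kg.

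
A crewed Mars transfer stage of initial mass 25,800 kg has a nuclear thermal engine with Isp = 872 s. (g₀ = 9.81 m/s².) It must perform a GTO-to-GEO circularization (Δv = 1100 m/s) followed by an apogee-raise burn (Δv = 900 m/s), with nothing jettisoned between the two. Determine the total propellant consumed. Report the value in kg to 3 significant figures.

total propellant consumed ≈ 5380 kg

v_e = Isp · g₀ = 872 × 9.81 = 8554.3 m/s.
After the first burn: m = 25800 × exp(−1100/8554.3) = 25800 × 0.87933 = 22,686.7 kg.
After the second burn: m = 22,686.7 × exp(−900/8554.3) = 22,686.7 × 0.90014 = 20,421.2 kg.
Total propellant = m₀ − m_final = 25800 − 20,421.2 = 5,378.8 kg.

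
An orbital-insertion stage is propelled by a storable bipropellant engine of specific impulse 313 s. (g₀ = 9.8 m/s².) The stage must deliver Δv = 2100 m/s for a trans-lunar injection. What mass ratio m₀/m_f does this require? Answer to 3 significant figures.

mass ratio ≈ 1.98

v_e = Isp · g₀ = 313 × 9.8 = 3067.4 m/s.
m₀/m_f = exp(Δv / v_e) = exp(2100 / 3067.4) = exp(0.6846) = 1.9830.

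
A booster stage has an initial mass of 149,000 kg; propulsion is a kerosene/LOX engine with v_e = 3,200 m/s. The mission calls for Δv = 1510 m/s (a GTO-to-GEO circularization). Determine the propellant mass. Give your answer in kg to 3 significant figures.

m₀/m_f = exp(Δv / v_e) = exp(1510 / 3200.0) = exp(0.4719) = 1.6030.
m_f = 149,000 / 1.6030 = 92,950.7 kg, so propellant = m₀ − m_f = 149,000 − 92,950.7 = 56,049.3 kg.

propellant mass ≈ 56000 kg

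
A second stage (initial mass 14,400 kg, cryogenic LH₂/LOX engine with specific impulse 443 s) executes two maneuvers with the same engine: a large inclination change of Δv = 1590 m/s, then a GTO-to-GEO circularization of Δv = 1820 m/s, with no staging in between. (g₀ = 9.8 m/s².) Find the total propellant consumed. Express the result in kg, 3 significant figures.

total propellant consumed ≈ 7830 kg

v_e = Isp · g₀ = 443 × 9.8 = 4341.4 m/s.
After the first burn: m = 14400 × exp(−1590/4341.4) = 14400 × 0.69334 = 9,984.1 kg.
After the second burn: m = 9,984.1 × exp(−1820/4341.4) = 9,984.1 × 0.65756 = 6,565.14 kg.
Total propellant = m₀ − m_final = 14400 − 6,565.14 = 7,834.86 kg.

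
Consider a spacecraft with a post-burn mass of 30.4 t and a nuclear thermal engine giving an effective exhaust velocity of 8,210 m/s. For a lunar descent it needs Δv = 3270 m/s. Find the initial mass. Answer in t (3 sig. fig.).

initial mass ≈ 45.3 t

Rocket equation: m₀/m_f = exp(Δv / v_e) = exp(3270 / 8210.0) = exp(0.3983) = 1.4893.
m₀ = m_f × 1.4893 = 30.4 × 1.4893 = 45.2747 t.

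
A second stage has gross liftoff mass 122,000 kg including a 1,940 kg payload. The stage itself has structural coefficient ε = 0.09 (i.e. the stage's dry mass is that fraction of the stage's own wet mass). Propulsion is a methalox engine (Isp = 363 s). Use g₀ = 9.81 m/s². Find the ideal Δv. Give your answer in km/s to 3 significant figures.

Stage wet mass = m₀ − payload = 122,000 − 1,940 = 120,060 kg.
Stage dry mass = ε × stage wet mass = 0.09 × 120,060 = 10,805.4 kg.
Burnout mass m_f = stage dry + payload = 10,805.4 + 1,940 = 12,745.4 kg.
v_e = Isp · g₀ = 363 × 9.81 = 3561.0 m/s.
By the Tsiolkovsky rocket equation, Δv = v_e · ln(122,000/12,745.4) = 3561.0 × ln(9.572) = 3561.0 × 2.2589 ≈ 8044 m/s.

Δv ≈ 8.04 km/s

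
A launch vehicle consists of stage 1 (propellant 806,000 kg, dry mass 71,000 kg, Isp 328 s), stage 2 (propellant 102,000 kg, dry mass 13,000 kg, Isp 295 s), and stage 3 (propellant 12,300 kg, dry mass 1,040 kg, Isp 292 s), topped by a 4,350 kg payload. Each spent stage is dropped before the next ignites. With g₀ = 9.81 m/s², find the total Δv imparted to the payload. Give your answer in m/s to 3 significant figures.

Δv ≈ 12800 m/s

Ignition mass of stage 1 = 806,000+71,000 + 102,000+13,000 + 12,300+1,040 + 4,350 = 1,009,690 kg.
Stage 1: m₀ = 1,009,690 kg, m_f = 1,009,690 − 806,000 = 203,690 kg; Δv = 328×9.81×ln(4.957) = 3217.7×1.6008 ≈ 5151 m/s.
Stage 2: m₀ = 132,690 kg, m_f = 132,690 − 102,000 = 30,690 kg; Δv = 295×9.81×ln(4.324) = 2894.0×1.4641 ≈ 4237 m/s.
Stage 3: m₀ = 17,690 kg, m_f = 17,690 − 12,300 = 5,390 kg; Δv = 292×9.81×ln(3.282) = 2864.5×1.1885 ≈ 3404 m/s.
Total Δv = 5151 + 4237 + 3404 = 12792 m/s.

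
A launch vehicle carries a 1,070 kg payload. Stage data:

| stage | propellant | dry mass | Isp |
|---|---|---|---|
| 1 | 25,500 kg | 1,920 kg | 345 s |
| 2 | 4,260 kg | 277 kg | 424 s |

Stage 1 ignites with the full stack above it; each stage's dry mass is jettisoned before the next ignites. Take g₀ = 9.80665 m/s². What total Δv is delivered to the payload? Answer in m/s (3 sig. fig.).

Δv ≈ 10900 m/s

Ignition mass of stage 1 = 25,500+1,920 + 4,260+277 + 1,070 = 33,027 kg.
Stage 1: m₀ = 33,027 kg, m_f = 33,027 − 25,500 = 7,527 kg; Δv = 345×9.80665×ln(4.388) = 3383.3×1.4788 ≈ 5003 m/s.
Stage 2: m₀ = 5,607 kg, m_f = 5,607 − 4,260 = 1,347 kg; Δv = 424×9.80665×ln(4.163) = 4158.0×1.4261 ≈ 5930 m/s.
Total Δv = 5003 + 5930 = 10933 m/s.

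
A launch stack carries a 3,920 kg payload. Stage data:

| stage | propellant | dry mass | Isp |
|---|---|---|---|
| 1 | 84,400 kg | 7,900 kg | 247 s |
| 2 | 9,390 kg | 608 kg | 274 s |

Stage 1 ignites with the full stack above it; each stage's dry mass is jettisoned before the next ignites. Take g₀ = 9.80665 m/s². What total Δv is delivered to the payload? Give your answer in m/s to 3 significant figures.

Ignition mass of stage 1 = 84,400+7,900 + 9,390+608 + 3,920 = 106,218 kg.
Stage 1: m₀ = 106,218 kg, m_f = 106,218 − 84,400 = 21,818 kg; Δv = 247×9.80665×ln(4.868) = 2422.2×1.5828 ≈ 3834 m/s.
Stage 2: m₀ = 13,918 kg, m_f = 13,918 − 9,390 = 4,528 kg; Δv = 274×9.80665×ln(3.074) = 2687.0×1.1229 ≈ 3017 m/s.
Total Δv = 3834 + 3017 = 6851 m/s.

Δv ≈ 6850 m/s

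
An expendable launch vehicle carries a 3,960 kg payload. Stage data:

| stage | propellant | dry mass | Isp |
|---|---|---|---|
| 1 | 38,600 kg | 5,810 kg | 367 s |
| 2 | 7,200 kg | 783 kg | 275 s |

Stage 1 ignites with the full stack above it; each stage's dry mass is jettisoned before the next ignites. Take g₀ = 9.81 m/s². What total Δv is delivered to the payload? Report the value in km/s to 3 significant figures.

Δv ≈ 6.65 km/s

Ignition mass of stage 1 = 38,600+5,810 + 7,200+783 + 3,960 = 56,353 kg.
Stage 1: m₀ = 56,353 kg, m_f = 56,353 − 38,600 = 17,753 kg; Δv = 367×9.81×ln(3.174) = 3600.3×1.1551 ≈ 4159 m/s.
Stage 2: m₀ = 11,943 kg, m_f = 11,943 − 7,200 = 4,743 kg; Δv = 275×9.81×ln(2.518) = 2697.8×0.9235 ≈ 2491 m/s.
Total Δv = 4159 + 2491 = 6650 m/s.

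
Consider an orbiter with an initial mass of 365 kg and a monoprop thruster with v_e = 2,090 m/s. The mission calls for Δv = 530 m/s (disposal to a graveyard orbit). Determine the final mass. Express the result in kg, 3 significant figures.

final mass ≈ 283 kg

m₀/m_f = exp(Δv / v_e) = exp(530 / 2090.0) = exp(0.2536) = 1.2886.
m_f = m₀ / 1.2886 = 365 / 1.2886 = 283.253 kg.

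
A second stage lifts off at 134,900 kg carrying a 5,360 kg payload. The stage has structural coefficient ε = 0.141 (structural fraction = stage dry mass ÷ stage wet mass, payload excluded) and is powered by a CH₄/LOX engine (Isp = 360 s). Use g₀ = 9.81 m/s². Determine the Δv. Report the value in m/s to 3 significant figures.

Stage wet mass = m₀ − payload = 134,900 − 5,360 = 129,540 kg.
Stage dry mass = ε × stage wet mass = 0.141 × 129,540 = 18,265.1 kg.
Burnout mass m_f = stage dry + payload = 18,265.1 + 5,360 = 23,625.1 kg.
v_e = Isp · g₀ = 360 × 9.81 = 3531.6 m/s.
By the Tsiolkovsky rocket equation, Δv = v_e · ln(134,900/23,625.1) = 3531.6 × ln(5.71) = 3531.6 × 1.7422 ≈ 6153 m/s.

Δv ≈ 6150 m/s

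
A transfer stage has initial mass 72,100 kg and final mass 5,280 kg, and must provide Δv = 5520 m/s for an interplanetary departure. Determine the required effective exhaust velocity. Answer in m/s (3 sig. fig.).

ln(m₀/m_f) = ln(72100/5280) = ln(13.66) = 2.6141.
v_e = Δv / ln(m₀/m_f) = 5520 / 2.6141 = 2111.6 m/s.

v_e ≈ 2110 m/s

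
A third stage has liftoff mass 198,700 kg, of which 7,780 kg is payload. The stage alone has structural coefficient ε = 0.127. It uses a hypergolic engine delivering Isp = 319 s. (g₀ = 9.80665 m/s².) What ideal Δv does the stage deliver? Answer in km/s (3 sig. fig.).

Δv ≈ 5.71 km/s

Stage wet mass = m₀ − payload = 198,700 − 7,780 = 190,920 kg.
Stage dry mass = ε × stage wet mass = 0.127 × 190,920 = 24,246.8 kg.
Burnout mass m_f = stage dry + payload = 24,246.8 + 7,780 = 32,026.8 kg.
v_e = Isp · g₀ = 319 × 9.80665 = 3128.3 m/s.
Δv = v_e · ln(198,700/32,026.8) = 3128.3 × ln(6.204) = 3128.3 × 1.8252 ≈ 5710 m/s.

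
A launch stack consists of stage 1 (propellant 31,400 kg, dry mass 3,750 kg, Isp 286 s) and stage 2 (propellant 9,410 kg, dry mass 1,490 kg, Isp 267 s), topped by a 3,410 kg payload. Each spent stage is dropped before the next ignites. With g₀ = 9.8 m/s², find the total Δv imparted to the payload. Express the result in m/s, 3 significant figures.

Ignition mass of stage 1 = 31,400+3,750 + 9,410+1,490 + 3,410 = 49,460 kg.
Stage 1: m₀ = 49,460 kg, m_f = 49,460 − 31,400 = 18,060 kg; Δv = 286×9.8×ln(2.739) = 2802.8×1.0075 ≈ 2824 m/s.
Stage 2: m₀ = 14,310 kg, m_f = 14,310 − 9,410 = 4,900 kg; Δv = 267×9.8×ln(2.92) = 2616.6×1.0717 ≈ 2804 m/s.
Total Δv = 2824 + 2804 = 5628 m/s.

Δv ≈ 5630 m/s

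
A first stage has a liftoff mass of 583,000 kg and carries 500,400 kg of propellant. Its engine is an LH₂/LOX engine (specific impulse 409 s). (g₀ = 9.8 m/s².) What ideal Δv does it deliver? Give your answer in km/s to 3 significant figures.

v_e = Isp · g₀ = 409 × 9.8 = 4008.2 m/s.
m_f = m₀ − m_prop = 583,000 − 500,400 = 82,600 kg.
Δv = v_e · ln(m₀/m_f) = 4008.2 × ln(7.058) = 4008.2 × 1.9542 ≈ 7832.7 m/s.

Δv ≈ 7.83 km/s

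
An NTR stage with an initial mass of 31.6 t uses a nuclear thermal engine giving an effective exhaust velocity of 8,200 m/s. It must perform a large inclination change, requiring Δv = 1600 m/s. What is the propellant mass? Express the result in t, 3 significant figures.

By the Tsiolkovsky rocket equation, m₀/m_f = exp(Δv / v_e) = exp(1600 / 8200.0) = exp(0.1951) = 1.2155.
m_f = 31.6 / 1.2155 = 25.9975 t, so propellant = m₀ − m_f = 31.6 − 25.9975 = 5.6025 t.

propellant mass ≈ 5.60 t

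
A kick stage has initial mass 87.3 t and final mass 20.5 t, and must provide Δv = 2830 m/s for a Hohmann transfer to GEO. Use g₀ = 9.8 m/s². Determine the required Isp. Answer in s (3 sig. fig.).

Isp ≈ 199 s

ln(m₀/m_f) = ln(87300/20500) = ln(4.259) = 1.4489.
v_e = Δv / ln(m₀/m_f) = 2830 / 1.4489 = 1953.2 m/s.
Isp = v_e / g₀ = 1953.2 / 9.8 = 199.3 s.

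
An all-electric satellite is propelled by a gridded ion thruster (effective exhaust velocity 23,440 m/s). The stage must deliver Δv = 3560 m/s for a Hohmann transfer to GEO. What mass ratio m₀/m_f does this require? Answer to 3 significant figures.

mass ratio ≈ 1.16

Using Δv = v_e ln(m₀/m_f): m₀/m_f = exp(Δv / v_e) = exp(3560 / 23440.0) = exp(0.1519) = 1.1640.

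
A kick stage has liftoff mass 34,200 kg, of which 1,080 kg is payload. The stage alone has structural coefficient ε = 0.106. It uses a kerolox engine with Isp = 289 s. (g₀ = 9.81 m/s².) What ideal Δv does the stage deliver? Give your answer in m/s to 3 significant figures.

Δv ≈ 5690 m/s

Stage wet mass = m₀ − payload = 34,200 − 1,080 = 33,120 kg.
Stage dry mass = ε × stage wet mass = 0.106 × 33,120 = 3,510.72 kg.
Burnout mass m_f = stage dry + payload = 3,510.72 + 1,080 = 4,590.72 kg.
v_e = Isp · g₀ = 289 × 9.81 = 2835.1 m/s.
By the Tsiolkovsky rocket equation, Δv = v_e · ln(34,200/4,590.72) = 2835.1 × ln(7.45) = 2835.1 × 2.0082 ≈ 5693 m/s.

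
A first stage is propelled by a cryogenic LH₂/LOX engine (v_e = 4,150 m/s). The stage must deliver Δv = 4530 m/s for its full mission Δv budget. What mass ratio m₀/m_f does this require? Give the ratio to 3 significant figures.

mass ratio ≈ 2.98

From the ideal rocket equation, m₀/m_f = exp(Δv / v_e) = exp(4530 / 4150.0) = exp(1.0916) = 2.9789.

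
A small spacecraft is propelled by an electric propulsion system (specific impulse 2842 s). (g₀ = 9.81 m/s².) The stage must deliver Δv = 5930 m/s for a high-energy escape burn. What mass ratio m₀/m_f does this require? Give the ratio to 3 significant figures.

mass ratio ≈ 1.24

v_e = Isp · g₀ = 2842 × 9.81 = 27880.0 m/s.
m₀/m_f = exp(Δv / v_e) = exp(5930 / 27880.0) = exp(0.2127) = 1.2370.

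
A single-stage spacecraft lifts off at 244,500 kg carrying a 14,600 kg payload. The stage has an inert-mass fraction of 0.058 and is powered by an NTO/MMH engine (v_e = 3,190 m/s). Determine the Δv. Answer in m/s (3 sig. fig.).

Stage wet mass = m₀ − payload = 244,500 − 14,600 = 229,900 kg.
Stage dry mass = ε × stage wet mass = 0.058 × 229,900 = 13,334.2 kg.
Burnout mass m_f = stage dry + payload = 13,334.2 + 14,600 = 27,934.2 kg.
Δv = v_e · ln(244,500/27,934.2) = 3190.0 × ln(8.753) = 3190.0 × 2.1694 ≈ 6920 m/s.

Δv ≈ 6920 m/s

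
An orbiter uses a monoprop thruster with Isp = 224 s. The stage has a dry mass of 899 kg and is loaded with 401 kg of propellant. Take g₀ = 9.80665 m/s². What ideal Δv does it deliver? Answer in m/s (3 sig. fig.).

Δv ≈ 810 m/s

v_e = Isp · g₀ = 224 × 9.80665 = 2196.7 m/s.
m₀ = m_dry + m_prop = 899 + 401 = 1,300 kg.
Using Δv = v_e ln(m₀/m_f): Δv = v_e · ln(m₀/m_f) = 2196.7 × ln(1.446) = 2196.7 × 0.3688 ≈ 810.2 m/s.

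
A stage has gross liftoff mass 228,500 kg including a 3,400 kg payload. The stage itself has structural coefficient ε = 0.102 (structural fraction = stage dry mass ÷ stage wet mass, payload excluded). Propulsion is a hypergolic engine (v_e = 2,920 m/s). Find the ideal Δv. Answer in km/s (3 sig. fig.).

Δv ≈ 6.31 km/s

Stage wet mass = m₀ − payload = 228,500 − 3,400 = 225,100 kg.
Stage dry mass = ε × stage wet mass = 0.102 × 225,100 = 22,960.2 kg.
Burnout mass m_f = stage dry + payload = 22,960.2 + 3,400 = 26,360.2 kg.
Using Δv = v_e ln(m₀/m_f): Δv = v_e · ln(228,500/26,360.2) = 2920.0 × ln(8.668) = 2920.0 × 2.1597 ≈ 6306 m/s.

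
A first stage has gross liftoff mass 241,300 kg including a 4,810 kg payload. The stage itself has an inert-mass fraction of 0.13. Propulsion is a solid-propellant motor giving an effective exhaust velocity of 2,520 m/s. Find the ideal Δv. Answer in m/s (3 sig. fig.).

Stage wet mass = m₀ − payload = 241,300 − 4,810 = 236,490 kg.
Stage dry mass = ε × stage wet mass = 0.13 × 236,490 = 30,743.7 kg.
Burnout mass m_f = stage dry + payload = 30,743.7 + 4,810 = 35,553.7 kg.
Using Δv = v_e ln(m₀/m_f): Δv = v_e · ln(241,300/35,553.7) = 2520.0 × ln(6.787) = 2520.0 × 1.9150 ≈ 4826 m/s.

Δv ≈ 4830 m/s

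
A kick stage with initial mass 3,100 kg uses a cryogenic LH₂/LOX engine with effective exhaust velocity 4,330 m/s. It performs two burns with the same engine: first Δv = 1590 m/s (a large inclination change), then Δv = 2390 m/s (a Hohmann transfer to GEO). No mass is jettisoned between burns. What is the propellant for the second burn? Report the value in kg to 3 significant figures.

After the first burn: m = 3100 × exp(−1590/4330.0) = 3100 × 0.69267 = 2,147.28 kg.
After the second burn: m = 2,147.28 × exp(−2390/4330.0) = 2,147.28 × 0.57582 = 1,236.45 kg.
Second-burn propellant = 2,147.28 − 1,236.45 = 910.83 kg.

propellant for the second burn ≈ 911 kg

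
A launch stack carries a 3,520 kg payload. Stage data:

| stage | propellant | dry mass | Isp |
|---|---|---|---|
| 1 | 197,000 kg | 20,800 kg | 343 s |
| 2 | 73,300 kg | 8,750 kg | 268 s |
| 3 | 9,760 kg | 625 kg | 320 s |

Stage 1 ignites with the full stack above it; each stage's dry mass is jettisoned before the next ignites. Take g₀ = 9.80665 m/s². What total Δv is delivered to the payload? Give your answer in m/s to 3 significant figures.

Δv ≈ 10900 m/s

Ignition mass of stage 1 = 197,000+20,800 + 73,300+8,750 + 9,760+625 + 3,520 = 313,755 kg.
Stage 1: m₀ = 313,755 kg, m_f = 313,755 − 197,000 = 116,755 kg; Δv = 343×9.80665×ln(2.687) = 3363.7×0.9885 ≈ 3325 m/s.
Stage 2: m₀ = 95,955 kg, m_f = 95,955 − 73,300 = 22,655 kg; Δv = 268×9.80665×ln(4.235) = 2628.2×1.4435 ≈ 3794 m/s.
Stage 3: m₀ = 13,905 kg, m_f = 13,905 − 9,760 = 4,145 kg; Δv = 320×9.80665×ln(3.355) = 3138.1×1.2103 ≈ 3798 m/s.
Total Δv = 3325 + 3794 + 3798 = 10917 m/s.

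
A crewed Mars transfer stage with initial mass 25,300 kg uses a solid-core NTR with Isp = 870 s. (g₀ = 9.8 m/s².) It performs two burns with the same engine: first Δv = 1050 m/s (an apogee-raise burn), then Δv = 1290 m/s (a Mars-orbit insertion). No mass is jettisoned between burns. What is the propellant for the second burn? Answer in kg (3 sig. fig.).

v_e = Isp · g₀ = 870 × 9.8 = 8526.0 m/s.
After the first burn: m = 25300 × exp(−1050/8526.0) = 25300 × 0.88413 = 22,368.5 kg.
After the second burn: m = 22,368.5 × exp(−1290/8526.0) = 22,368.5 × 0.85959 = 19,227.7 kg.
Second-burn propellant = 22,368.5 − 19,227.7 = 3,140.8 kg.

propellant for the second burn ≈ 3140 kg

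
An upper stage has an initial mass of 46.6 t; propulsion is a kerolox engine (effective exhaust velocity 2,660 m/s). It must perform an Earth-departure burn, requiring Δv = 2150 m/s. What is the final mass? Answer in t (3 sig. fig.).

m₀/m_f = exp(Δv / v_e) = exp(2150 / 2660.0) = exp(0.8083) = 2.2440.
m_f = m₀ / 2.2440 = 46.6 / 2.2440 = 20.7665 t.

final mass ≈ 20.8 t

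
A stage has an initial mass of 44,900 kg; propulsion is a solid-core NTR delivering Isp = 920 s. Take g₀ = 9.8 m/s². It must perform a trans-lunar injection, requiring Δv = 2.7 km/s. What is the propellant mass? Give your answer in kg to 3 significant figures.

v_e = Isp · g₀ = 920 × 9.8 = 9016.0 m/s.
By the Tsiolkovsky rocket equation, m₀/m_f = exp(Δv / v_e) = exp(2700 / 9016.0) = exp(0.2995) = 1.3491.
m_f = 44,900 / 1.3491 = 33,281.4 kg, so propellant = m₀ − m_f = 44,900 − 33,281.4 = 11,618.6 kg.

propellant mass ≈ 11600 kg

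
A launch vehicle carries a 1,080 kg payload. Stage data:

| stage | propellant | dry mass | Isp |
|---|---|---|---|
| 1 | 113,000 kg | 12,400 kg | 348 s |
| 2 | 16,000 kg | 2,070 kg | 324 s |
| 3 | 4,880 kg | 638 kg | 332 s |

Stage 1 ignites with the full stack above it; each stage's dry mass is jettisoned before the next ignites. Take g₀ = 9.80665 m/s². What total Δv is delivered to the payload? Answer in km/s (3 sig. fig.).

Δv ≈ 12.5 km/s

Ignition mass of stage 1 = 113,000+12,400 + 16,000+2,070 + 4,880+638 + 1,080 = 150,068 kg.
Stage 1: m₀ = 150,068 kg, m_f = 150,068 − 113,000 = 37,068 kg; Δv = 348×9.80665×ln(4.048) = 3412.7×1.3983 ≈ 4772 m/s.
Stage 2: m₀ = 24,668 kg, m_f = 24,668 − 16,000 = 8,668 kg; Δv = 324×9.80665×ln(2.846) = 3177.4×1.0459 ≈ 3323 m/s.
Stage 3: m₀ = 6,598 kg, m_f = 6,598 − 4,880 = 1,718 kg; Δv = 332×9.80665×ln(3.841) = 3255.8×1.3456 ≈ 4381 m/s.
Total Δv = 4772 + 3323 + 4381 = 12476 m/s.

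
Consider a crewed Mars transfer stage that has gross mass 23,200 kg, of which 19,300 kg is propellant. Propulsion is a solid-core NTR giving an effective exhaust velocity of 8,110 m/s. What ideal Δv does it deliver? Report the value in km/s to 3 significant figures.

m_f = m₀ − m_prop = 23,200 − 19,300 = 3,900 kg.
Rocket equation: Δv = v_e · ln(m₀/m_f) = 8110.0 × ln(5.949) = 8110.0 × 1.7832 ≈ 14461.6 m/s.

Δv ≈ 14.5 km/s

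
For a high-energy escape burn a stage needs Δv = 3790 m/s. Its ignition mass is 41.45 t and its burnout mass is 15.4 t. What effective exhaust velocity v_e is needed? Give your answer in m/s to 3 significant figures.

ln(m₀/m_f) = ln(41450/15400) = ln(2.692) = 0.9901.
By the Tsiolkovsky rocket equation, v_e = Δv / ln(m₀/m_f) = 3790 / 0.9901 = 3827.8 m/s.

v_e ≈ 3830 m/s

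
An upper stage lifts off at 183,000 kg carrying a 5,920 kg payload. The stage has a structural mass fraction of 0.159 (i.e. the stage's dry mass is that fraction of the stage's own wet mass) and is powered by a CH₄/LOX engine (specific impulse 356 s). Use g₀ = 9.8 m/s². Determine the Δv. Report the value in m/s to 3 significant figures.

Δv ≈ 5860 m/s

Stage wet mass = m₀ − payload = 183,000 − 5,920 = 177,080 kg.
Stage dry mass = ε × stage wet mass = 0.159 × 177,080 = 28,155.7 kg.
Burnout mass m_f = stage dry + payload = 28,155.7 + 5,920 = 34,075.7 kg.
v_e = Isp · g₀ = 356 × 9.8 = 3488.8 m/s.
Δv = v_e · ln(183,000/34,075.7) = 3488.8 × ln(5.37) = 3488.8 × 1.6809 ≈ 5864 m/s.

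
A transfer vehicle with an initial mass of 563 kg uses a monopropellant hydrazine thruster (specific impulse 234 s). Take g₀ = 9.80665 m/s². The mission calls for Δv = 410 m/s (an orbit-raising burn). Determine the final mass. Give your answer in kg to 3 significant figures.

final mass ≈ 471 kg

v_e = Isp · g₀ = 234 × 9.80665 = 2294.8 m/s.
m₀/m_f = exp(Δv / v_e) = exp(410 / 2294.8) = exp(0.1787) = 1.1956.
m_f = m₀ / 1.1956 = 563 / 1.1956 = 470.893 kg.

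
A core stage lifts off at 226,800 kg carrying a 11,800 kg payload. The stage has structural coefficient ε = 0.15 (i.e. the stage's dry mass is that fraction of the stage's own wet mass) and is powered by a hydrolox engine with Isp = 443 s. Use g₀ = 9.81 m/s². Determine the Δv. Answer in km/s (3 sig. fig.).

Δv ≈ 7.12 km/s

Stage wet mass = m₀ − payload = 226,800 − 11,800 = 215,000 kg.
Stage dry mass = ε × stage wet mass = 0.15 × 215,000 = 32,250 kg.
Burnout mass m_f = stage dry + payload = 32,250 + 11,800 = 44,050 kg.
v_e = Isp · g₀ = 443 × 9.81 = 4345.8 m/s.
From the ideal rocket equation, Δv = v_e · ln(226,800/44,050) = 4345.8 × ln(5.149) = 4345.8 × 1.6387 ≈ 7122 m/s.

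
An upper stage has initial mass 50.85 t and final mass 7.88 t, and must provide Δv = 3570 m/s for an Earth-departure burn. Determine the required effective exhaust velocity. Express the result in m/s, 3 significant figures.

ln(m₀/m_f) = ln(50850/7880) = ln(6.453) = 1.8646.
v_e = Δv / ln(m₀/m_f) = 3570 / 1.8646 = 1914.7 m/s.

v_e ≈ 1910 m/s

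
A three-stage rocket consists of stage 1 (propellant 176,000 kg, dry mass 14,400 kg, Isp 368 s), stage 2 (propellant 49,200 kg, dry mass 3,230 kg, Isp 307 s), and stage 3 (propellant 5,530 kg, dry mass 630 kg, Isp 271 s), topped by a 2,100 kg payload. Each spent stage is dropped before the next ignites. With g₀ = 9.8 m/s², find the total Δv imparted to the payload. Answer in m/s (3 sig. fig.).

Δv ≈ 12300 m/s

Ignition mass of stage 1 = 176,000+14,400 + 49,200+3,230 + 5,530+630 + 2,100 = 251,090 kg.
Stage 1: m₀ = 251,090 kg, m_f = 251,090 − 176,000 = 75,090 kg; Δv = 368×9.8×ln(3.344) = 3606.4×1.2071 ≈ 4353 m/s.
Stage 2: m₀ = 60,690 kg, m_f = 60,690 − 49,200 = 11,490 kg; Δv = 307×9.8×ln(5.282) = 3008.6×1.6643 ≈ 5007 m/s.
Stage 3: m₀ = 8,260 kg, m_f = 8,260 − 5,530 = 2,730 kg; Δv = 271×9.8×ln(3.026) = 2655.8×1.1071 ≈ 2940 m/s.
Total Δv = 4353 + 5007 + 2940 = 12300 m/s.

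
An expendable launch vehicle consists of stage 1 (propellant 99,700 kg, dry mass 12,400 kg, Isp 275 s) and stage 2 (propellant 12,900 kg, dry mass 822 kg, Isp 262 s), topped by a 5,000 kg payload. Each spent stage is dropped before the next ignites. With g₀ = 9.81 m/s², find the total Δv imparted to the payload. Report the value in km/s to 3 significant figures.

Δv ≈ 6.88 km/s

Ignition mass of stage 1 = 99,700+12,400 + 12,900+822 + 5,000 = 130,822 kg.
Stage 1: m₀ = 130,822 kg, m_f = 130,822 − 99,700 = 31,122 kg; Δv = 275×9.81×ln(4.204) = 2697.8×1.4359 ≈ 3874 m/s.
Stage 2: m₀ = 18,722 kg, m_f = 18,722 − 12,900 = 5,822 kg; Δv = 262×9.81×ln(3.216) = 2570.2×1.1681 ≈ 3002 m/s.
Total Δv = 3874 + 3002 = 6876 m/s.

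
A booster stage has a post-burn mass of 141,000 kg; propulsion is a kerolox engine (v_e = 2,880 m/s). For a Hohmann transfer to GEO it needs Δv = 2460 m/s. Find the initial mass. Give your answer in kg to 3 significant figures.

initial mass ≈ 331000 kg

Using Δv = v_e ln(m₀/m_f): m₀/m_f = exp(Δv / v_e) = exp(2460 / 2880.0) = exp(0.8542) = 2.3494.
m₀ = m_f × 2.3494 = 141,000 × 2.3494 = 331,265 kg.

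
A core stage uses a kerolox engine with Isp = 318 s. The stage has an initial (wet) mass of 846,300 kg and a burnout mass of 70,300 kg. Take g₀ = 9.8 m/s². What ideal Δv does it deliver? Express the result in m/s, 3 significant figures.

v_e = Isp · g₀ = 318 × 9.8 = 3116.4 m/s.
Rocket equation: Δv = v_e · ln(m₀/m_f) = 3116.4 × ln(12.04) = 3116.4 × 2.4881 ≈ 7753.9 m/s.

Δv ≈ 7750 m/s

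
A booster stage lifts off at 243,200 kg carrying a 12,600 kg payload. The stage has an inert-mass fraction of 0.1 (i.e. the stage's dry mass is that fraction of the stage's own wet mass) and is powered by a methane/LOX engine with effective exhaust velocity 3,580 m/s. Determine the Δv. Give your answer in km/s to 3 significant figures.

Stage wet mass = m₀ − payload = 243,200 − 12,600 = 230,600 kg.
Stage dry mass = ε × stage wet mass = 0.1 × 230,600 = 23,060 kg.
Burnout mass m_f = stage dry + payload = 23,060 + 12,600 = 35,660 kg.
From the ideal rocket equation, Δv = v_e · ln(243,200/35,660) = 3580.0 × ln(6.82) = 3580.0 × 1.9199 ≈ 6873 m/s.

Δv ≈ 6.87 km/s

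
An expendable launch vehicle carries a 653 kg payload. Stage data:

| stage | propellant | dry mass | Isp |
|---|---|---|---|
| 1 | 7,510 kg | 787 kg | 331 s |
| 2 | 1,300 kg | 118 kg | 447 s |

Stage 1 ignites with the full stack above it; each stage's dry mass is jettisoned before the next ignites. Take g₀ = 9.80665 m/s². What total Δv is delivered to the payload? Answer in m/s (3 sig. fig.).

Ignition mass of stage 1 = 7,510+787 + 1,300+118 + 653 = 10,368 kg.
Stage 1: m₀ = 10,368 kg, m_f = 10,368 − 7,510 = 2,858 kg; Δv = 331×9.80665×ln(3.628) = 3246.0×1.2886 ≈ 4183 m/s.
Stage 2: m₀ = 2,071 kg, m_f = 2,071 − 1,300 = 771 kg; Δv = 447×9.80665×ln(2.686) = 4383.6×0.9881 ≈ 4331 m/s.
Total Δv = 4183 + 4331 = 8514 m/s.

Δv ≈ 8510 m/s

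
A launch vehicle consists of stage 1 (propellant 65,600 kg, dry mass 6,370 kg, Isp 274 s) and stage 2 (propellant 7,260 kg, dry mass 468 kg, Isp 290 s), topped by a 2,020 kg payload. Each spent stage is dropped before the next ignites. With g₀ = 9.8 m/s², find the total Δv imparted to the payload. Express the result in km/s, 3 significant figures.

Ignition mass of stage 1 = 65,600+6,370 + 7,260+468 + 2,020 = 81,718 kg.
Stage 1: m₀ = 81,718 kg, m_f = 81,718 − 65,600 = 16,118 kg; Δv = 274×9.8×ln(5.07) = 2685.2×1.6233 ≈ 4359 m/s.
Stage 2: m₀ = 9,748 kg, m_f = 9,748 − 7,260 = 2,488 kg; Δv = 290×9.8×ln(3.918) = 2842.0×1.3656 ≈ 3881 m/s.
Total Δv = 4359 + 3881 = 8240 m/s.

Δv ≈ 8.24 km/s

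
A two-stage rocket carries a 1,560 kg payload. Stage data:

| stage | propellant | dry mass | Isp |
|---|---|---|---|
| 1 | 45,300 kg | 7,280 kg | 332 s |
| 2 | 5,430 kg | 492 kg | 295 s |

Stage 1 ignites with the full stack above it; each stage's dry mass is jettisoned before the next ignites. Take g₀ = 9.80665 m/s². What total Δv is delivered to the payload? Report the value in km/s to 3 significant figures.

Δv ≈ 8.31 km/s

Ignition mass of stage 1 = 45,300+7,280 + 5,430+492 + 1,560 = 60,062 kg.
Stage 1: m₀ = 60,062 kg, m_f = 60,062 − 45,300 = 14,762 kg; Δv = 332×9.80665×ln(4.069) = 3255.8×1.4033 ≈ 4569 m/s.
Stage 2: m₀ = 7,482 kg, m_f = 7,482 − 5,430 = 2,052 kg; Δv = 295×9.80665×ln(3.646) = 2893.0×1.2937 ≈ 3743 m/s.
Total Δv = 4569 + 3743 = 8312 m/s.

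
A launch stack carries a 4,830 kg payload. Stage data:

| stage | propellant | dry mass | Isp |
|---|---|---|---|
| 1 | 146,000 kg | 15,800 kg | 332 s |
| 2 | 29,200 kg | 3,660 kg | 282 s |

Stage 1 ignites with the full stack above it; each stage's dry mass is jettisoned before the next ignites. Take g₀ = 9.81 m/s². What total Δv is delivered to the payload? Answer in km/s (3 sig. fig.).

Δv ≈ 8.41 km/s

Ignition mass of stage 1 = 146,000+15,800 + 29,200+3,660 + 4,830 = 199,490 kg.
Stage 1: m₀ = 199,490 kg, m_f = 199,490 − 146,000 = 53,490 kg; Δv = 332×9.81×ln(3.729) = 3256.9×1.3163 ≈ 4287 m/s.
Stage 2: m₀ = 37,690 kg, m_f = 37,690 − 29,200 = 8,490 kg; Δv = 282×9.81×ln(4.439) = 2766.4×1.4905 ≈ 4123 m/s.
Total Δv = 4287 + 4123 = 8410 m/s.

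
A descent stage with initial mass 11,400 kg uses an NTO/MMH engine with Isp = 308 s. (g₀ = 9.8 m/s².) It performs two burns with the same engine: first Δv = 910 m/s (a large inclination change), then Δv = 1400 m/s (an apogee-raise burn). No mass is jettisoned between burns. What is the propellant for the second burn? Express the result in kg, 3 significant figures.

propellant for the second burn ≈ 3130 kg

v_e = Isp · g₀ = 308 × 9.8 = 3018.4 m/s.
After the first burn: m = 11400 × exp(−910/3018.4) = 11400 × 0.73972 = 8,432.81 kg.
After the second burn: m = 8,432.81 × exp(−1400/3018.4) = 8,432.81 × 0.62888 = 5,303.23 kg.
Second-burn propellant = 8,432.81 − 5,303.23 = 3,129.58 kg.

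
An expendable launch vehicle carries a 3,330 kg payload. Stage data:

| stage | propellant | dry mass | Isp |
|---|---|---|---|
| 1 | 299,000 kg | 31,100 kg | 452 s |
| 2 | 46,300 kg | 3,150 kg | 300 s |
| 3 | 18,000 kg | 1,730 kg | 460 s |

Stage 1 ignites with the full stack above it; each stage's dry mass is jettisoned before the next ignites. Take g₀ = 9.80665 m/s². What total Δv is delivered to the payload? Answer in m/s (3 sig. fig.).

Δv ≈ 15900 m/s

Ignition mass of stage 1 = 299,000+31,100 + 46,300+3,150 + 18,000+1,730 + 3,330 = 402,610 kg.
Stage 1: m₀ = 402,610 kg, m_f = 402,610 − 299,000 = 103,610 kg; Δv = 452×9.80665×ln(3.886) = 4432.6×1.3573 ≈ 6017 m/s.
Stage 2: m₀ = 72,510 kg, m_f = 72,510 − 46,300 = 26,210 kg; Δv = 300×9.80665×ln(2.767) = 2942.0×1.0176 ≈ 2994 m/s.
Stage 3: m₀ = 23,060 kg, m_f = 23,060 − 18,000 = 5,060 kg; Δv = 460×9.80665×ln(4.557) = 4511.1×1.5167 ≈ 6842 m/s.
Total Δv = 6017 + 2994 + 6842 = 15853 m/s.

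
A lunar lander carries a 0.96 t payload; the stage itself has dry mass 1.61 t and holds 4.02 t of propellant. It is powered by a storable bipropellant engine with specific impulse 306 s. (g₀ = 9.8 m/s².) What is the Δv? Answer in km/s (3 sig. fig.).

v_e = Isp · g₀ = 306 × 9.8 = 2998.8 m/s.
m₀ = payload + dry + propellant = 0.96 + 1.61 + 4.02 = 6.59 t.
m_f = payload + dry = 0.96 + 1.61 = 2.57 t.
Δv = v_e · ln(m₀/m_f) = 2998.8 × ln(2.564) = 2998.8 × 0.9416 ≈ 2823.8 m/s.

Δv ≈ 2.82 km/s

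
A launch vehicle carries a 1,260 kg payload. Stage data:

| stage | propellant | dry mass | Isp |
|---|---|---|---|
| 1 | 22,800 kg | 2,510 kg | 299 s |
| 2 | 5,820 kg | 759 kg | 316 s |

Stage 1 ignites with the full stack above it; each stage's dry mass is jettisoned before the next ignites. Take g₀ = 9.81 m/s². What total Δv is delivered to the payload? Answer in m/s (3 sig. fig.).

Ignition mass of stage 1 = 22,800+2,510 + 5,820+759 + 1,260 = 33,149 kg.
Stage 1: m₀ = 33,149 kg, m_f = 33,149 − 22,800 = 10,349 kg; Δv = 299×9.81×ln(3.203) = 2933.2×1.1641 ≈ 3415 m/s.
Stage 2: m₀ = 7,839 kg, m_f = 7,839 − 5,820 = 2,019 kg; Δv = 316×9.81×ln(3.883) = 3100.0×1.3565 ≈ 4205 m/s.
Total Δv = 3415 + 4205 = 7620 m/s.

Δv ≈ 7620 m/s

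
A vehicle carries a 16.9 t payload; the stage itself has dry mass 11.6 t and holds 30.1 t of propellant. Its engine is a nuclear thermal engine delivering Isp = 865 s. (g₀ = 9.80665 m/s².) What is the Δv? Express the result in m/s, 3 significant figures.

Δv ≈ 6110 m/s

v_e = Isp · g₀ = 865 × 9.80665 = 8482.8 m/s.
m₀ = payload + dry + propellant = 16.9 + 11.6 + 30.1 = 58.6 t.
m_f = payload + dry = 16.9 + 11.6 = 28.5 t.
Δv = v_e · ln(m₀/m_f) = 8482.8 × ln(2.056) = 8482.8 × 0.7208 ≈ 6114.6 m/s.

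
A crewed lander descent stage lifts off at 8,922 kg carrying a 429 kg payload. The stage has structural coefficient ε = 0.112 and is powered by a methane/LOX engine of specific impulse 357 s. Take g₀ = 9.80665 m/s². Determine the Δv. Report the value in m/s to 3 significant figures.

Stage wet mass = m₀ − payload = 8,922 − 429 = 8,493 kg.
Stage dry mass = ε × stage wet mass = 0.112 × 8,493 = 951.216 kg.
Burnout mass m_f = stage dry + payload = 951.216 + 429 = 1,380.216 kg.
v_e = Isp · g₀ = 357 × 9.80665 = 3501.0 m/s.
Using Δv = v_e ln(m₀/m_f): Δv = v_e · ln(8,922/1,380.216) = 3501.0 × ln(6.464) = 3501.0 × 1.8663 ≈ 6534 m/s.

Δv ≈ 6530 m/s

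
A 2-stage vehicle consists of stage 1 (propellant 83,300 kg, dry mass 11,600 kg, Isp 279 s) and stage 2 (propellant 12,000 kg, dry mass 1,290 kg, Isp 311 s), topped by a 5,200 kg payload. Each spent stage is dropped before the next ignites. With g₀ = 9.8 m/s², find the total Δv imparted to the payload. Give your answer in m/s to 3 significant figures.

Δv ≈ 6820 m/s

Ignition mass of stage 1 = 83,300+11,600 + 12,000+1,290 + 5,200 = 113,390 kg.
Stage 1: m₀ = 113,390 kg, m_f = 113,390 − 83,300 = 30,090 kg; Δv = 279×9.8×ln(3.768) = 2734.2×1.3266 ≈ 3627 m/s.
Stage 2: m₀ = 18,490 kg, m_f = 18,490 − 12,000 = 6,490 kg; Δv = 311×9.8×ln(2.849) = 3047.8×1.0470 ≈ 3191 m/s.
Total Δv = 3627 + 3191 = 6818 m/s.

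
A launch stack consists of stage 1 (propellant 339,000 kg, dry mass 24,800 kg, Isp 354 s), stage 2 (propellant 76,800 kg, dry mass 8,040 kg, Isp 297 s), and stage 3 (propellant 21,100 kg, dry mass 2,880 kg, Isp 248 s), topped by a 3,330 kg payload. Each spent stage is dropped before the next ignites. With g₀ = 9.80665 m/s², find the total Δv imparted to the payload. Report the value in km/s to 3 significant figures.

Δv ≈ 11.3 km/s

Ignition mass of stage 1 = 339,000+24,800 + 76,800+8,040 + 21,100+2,880 + 3,330 = 475,950 kg.
Stage 1: m₀ = 475,950 kg, m_f = 475,950 − 339,000 = 136,950 kg; Δv = 354×9.80665×ln(3.475) = 3471.6×1.2457 ≈ 4325 m/s.
Stage 2: m₀ = 112,150 kg, m_f = 112,150 − 76,800 = 35,350 kg; Δv = 297×9.80665×ln(3.173) = 2912.6×1.1545 ≈ 3363 m/s.
Stage 3: m₀ = 27,310 kg, m_f = 27,310 − 21,100 = 6,210 kg; Δv = 248×9.80665×ln(4.398) = 2432.0×1.4811 ≈ 3602 m/s.
Total Δv = 4325 + 3363 + 3602 = 11290 m/s.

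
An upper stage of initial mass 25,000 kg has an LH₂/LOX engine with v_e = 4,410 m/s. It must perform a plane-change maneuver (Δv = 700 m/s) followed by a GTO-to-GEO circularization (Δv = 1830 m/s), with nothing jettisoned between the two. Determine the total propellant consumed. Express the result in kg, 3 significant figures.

total propellant consumed ≈ 10900 kg

After the first burn: m = 25000 × exp(−700/4410.0) = 25000 × 0.85323 = 21,330.8 kg.
After the second burn: m = 21,330.8 × exp(−1830/4410.0) = 21,330.8 × 0.66036 = 14,086 kg.
Total propellant = m₀ − m_final = 25000 − 14,086 = 10,914 kg.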